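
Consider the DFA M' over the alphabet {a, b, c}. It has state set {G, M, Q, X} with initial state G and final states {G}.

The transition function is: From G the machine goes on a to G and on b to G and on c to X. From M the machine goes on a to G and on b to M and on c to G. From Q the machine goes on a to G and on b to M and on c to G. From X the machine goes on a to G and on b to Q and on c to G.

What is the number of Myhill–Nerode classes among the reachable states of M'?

Initial partition by acceptance: {G} | {M,Q,X}.
Stable partition: {G} | {M,Q,X} — 2 equivalence classes.

2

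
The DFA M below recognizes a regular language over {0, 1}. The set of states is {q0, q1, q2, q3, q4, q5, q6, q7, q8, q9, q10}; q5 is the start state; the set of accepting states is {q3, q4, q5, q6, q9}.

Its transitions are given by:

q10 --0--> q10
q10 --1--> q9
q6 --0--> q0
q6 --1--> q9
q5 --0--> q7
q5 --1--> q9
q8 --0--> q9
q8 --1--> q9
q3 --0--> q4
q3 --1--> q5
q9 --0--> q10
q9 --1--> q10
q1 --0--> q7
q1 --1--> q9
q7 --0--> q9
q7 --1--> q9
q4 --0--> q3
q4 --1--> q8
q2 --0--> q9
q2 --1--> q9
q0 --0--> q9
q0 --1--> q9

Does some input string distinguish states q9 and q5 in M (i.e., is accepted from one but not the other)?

States {q0,q1,q2,q3,q4,q6,q8} cannot be reached from the start state, so discard them.
P0 = {q5,q9} | {q7,q10}.
Refine {q5,q9} on symbol 1: members go to different blocks, giving {q5} and {q9}.
Split {q7,q10} by δ(·,0) → {q7} and {q10}.
The partition is now stable with 4 blocks: {q5} | {q7} | {q9} | {q10}.
q9 and q5 end up in different blocks, so they are distinguishable. For instance, the string '1' is accepted from only q5.

Yes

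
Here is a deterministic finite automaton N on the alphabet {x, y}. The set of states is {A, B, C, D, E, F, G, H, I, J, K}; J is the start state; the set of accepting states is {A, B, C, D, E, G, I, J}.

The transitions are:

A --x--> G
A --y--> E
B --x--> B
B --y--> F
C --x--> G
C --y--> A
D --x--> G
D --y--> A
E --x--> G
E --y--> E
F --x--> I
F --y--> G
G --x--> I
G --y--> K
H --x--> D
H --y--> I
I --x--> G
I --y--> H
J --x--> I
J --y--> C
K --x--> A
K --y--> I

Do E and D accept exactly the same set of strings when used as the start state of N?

Reachable states from the start: {A,C,D,E,G,H,I,J,K}. Unreachable: {B,F} — drop them.
P0 = {A,C,D,E,G,I,J} | {H,K}.
Refine {A,C,D,E,G,I,J} on symbol y: members go to different blocks, giving {A,C,D,E,J} and {G,I}.
Stable partition: {A,C,D,E,J} | {H,K} | {G,I} — 3 equivalence classes.
E and D lie in the same block of the stable partition, so they are equivalent — no string distinguishes them.

Yes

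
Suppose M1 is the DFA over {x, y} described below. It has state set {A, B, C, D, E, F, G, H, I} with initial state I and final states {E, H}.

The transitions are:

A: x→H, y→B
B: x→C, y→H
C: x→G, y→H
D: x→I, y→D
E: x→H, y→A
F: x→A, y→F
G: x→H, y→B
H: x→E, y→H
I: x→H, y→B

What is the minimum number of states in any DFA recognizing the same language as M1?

States {D,F} cannot be reached from the start state, so discard them.
Initial partition by acceptance: {E,H} | {A,B,C,G,I}.
On input y, block {E,H} splits into {E} and {H}.
Split {A,B,C,G,I} by δ(·,x) → {A,G,I} and {B,C}.
Split {B,C} by δ(·,x) → {B} and {C}.
The partition is now stable with 5 blocks: {E} | {A,G,I} | {H} | {B} | {C}.

5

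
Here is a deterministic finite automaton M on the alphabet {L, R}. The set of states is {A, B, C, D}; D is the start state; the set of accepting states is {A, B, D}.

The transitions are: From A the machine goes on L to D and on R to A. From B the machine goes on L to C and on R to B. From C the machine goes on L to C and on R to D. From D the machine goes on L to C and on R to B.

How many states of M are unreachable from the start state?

Starting at D and following transitions, the reachable set is {B, C, D}. That leaves A unreachable — 1 in total.

1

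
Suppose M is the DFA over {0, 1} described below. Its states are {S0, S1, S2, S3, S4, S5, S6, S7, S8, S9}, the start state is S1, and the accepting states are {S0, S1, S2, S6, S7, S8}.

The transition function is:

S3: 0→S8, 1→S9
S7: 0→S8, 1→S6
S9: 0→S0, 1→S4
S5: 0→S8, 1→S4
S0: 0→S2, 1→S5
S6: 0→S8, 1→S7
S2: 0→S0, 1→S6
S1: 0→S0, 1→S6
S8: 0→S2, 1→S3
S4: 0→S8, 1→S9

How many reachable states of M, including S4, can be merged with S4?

Every state is reachable, so we keep all 10.
P0 = {S0,S1,S2,S6,S7,S8} | {S3,S4,S5,S9}.
Split {S0,S1,S2,S6,S7,S8} by δ(·,1) → {S1,S2,S6,S7} and {S0,S8}.
Stable partition: {S1,S2,S6,S7} | {S3,S4,S5,S9} | {S0,S8} — 3 equivalence classes.
The equivalence class containing S4 is {S3,S4,S5,S9}, of size 4.

4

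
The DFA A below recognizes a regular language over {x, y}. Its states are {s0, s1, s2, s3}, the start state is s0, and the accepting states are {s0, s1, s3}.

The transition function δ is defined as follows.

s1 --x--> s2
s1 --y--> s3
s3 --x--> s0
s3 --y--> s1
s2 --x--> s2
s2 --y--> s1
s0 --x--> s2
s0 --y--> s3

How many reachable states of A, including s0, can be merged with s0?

2

P0 = {s0,s1,s3} | {s2}.
Refine {s0,s1,s3} on symbol x: members go to different blocks, giving {s0,s1} and {s3}.
The partition is now stable with 3 blocks: {s0,s1} | {s2} | {s3}.
State s0 belongs to the block {s0,s1}, which has 2 states.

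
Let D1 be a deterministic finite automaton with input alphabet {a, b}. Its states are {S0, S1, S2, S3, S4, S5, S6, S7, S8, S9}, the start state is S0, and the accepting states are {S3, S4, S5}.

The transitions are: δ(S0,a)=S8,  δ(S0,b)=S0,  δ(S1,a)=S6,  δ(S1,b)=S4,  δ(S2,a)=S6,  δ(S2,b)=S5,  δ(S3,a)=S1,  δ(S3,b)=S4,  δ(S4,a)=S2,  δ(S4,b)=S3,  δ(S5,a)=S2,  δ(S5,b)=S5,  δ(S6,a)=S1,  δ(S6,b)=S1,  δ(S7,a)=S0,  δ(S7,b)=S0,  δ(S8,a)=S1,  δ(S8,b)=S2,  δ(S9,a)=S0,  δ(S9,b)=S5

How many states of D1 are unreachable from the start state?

No path from S0 leads to S7, S9; the other 8 states are all reachable.

2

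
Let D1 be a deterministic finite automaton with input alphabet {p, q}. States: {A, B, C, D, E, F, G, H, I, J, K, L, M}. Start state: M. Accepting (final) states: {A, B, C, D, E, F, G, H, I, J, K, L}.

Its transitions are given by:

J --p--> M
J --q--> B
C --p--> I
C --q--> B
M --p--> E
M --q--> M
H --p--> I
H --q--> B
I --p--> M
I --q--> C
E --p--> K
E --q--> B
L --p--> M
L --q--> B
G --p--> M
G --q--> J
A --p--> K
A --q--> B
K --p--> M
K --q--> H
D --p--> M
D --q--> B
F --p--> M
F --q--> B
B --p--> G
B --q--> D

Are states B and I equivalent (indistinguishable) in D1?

No

States {A,F,L} cannot be reached from the start state, so discard them.
Initial partition by acceptance: {B,C,D,E,G,H,I,J,K} | {M}.
Refine {B,C,D,E,G,H,I,J,K} on symbol p: members go to different blocks, giving {D,G,I,J,K} and {B,C,E,H}.
Split {D,G,I,J,K} by δ(·,q) → {D,I,J,K} and {G}.
Refine {B,C,E,H} on symbol p: members go to different blocks, giving {C,E,H} and {B}.
Split {D,I,J,K} by δ(·,q) → {D,J} and {I,K}.
Stable partition: {D,J} | {M} | {C,E,H} | {G} | {B} | {I,K} — 6 equivalence classes.
B and I end up in different blocks, so they are distinguishable. For instance, the string 'p' is accepted from only B.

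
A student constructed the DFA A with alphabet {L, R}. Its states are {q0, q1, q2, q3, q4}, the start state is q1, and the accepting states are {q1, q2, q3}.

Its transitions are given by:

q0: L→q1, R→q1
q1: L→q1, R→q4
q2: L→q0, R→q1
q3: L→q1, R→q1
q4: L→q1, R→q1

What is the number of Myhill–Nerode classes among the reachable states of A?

2

States {q0,q2,q3} cannot be reached from the start state, so discard them.
Start with accepting vs non-accepting: {q1} | {q4}.
Stable partition: {q1} | {q4} — 2 equivalence classes.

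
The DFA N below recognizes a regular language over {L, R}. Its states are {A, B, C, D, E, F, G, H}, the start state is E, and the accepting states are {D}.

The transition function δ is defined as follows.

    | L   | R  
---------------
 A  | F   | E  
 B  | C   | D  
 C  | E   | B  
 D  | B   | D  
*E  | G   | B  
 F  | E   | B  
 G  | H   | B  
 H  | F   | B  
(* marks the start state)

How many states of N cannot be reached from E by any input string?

Starting at E and following transitions, the reachable set is {B, C, D, E, F, G, H}. That leaves A unreachable — 1 in total.

1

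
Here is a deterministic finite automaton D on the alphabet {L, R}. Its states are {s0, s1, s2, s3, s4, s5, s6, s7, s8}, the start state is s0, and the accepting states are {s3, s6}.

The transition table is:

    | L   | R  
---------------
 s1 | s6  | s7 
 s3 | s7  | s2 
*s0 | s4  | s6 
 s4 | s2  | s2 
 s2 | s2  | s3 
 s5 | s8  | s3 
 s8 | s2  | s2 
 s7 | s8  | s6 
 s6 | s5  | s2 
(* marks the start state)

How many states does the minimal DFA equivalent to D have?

States {s1} cannot be reached from the start state, so discard them.
Start with accepting vs non-accepting: {s3,s6} | {s0,s2,s4,s5,s7,s8}.
Split {s0,s2,s4,s5,s7,s8} by δ(·,R) → {s0,s2,s5,s7} and {s4,s8}.
Split {s0,s2,s5,s7} by δ(·,L) → {s0,s5,s7} and {s2}.
The partition is now stable with 4 blocks: {s3,s6} | {s0,s5,s7} | {s4,s8} | {s2}.

4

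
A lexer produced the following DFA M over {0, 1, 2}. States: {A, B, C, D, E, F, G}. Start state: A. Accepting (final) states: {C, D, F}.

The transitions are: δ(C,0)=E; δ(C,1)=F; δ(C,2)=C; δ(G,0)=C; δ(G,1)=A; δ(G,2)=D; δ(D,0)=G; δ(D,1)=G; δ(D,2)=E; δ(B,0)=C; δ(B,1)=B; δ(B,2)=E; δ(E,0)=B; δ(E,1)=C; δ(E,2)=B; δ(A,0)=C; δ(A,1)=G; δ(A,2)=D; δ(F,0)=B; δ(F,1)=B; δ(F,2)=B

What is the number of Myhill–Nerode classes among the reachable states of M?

Start with accepting vs non-accepting: {C,D,F} | {A,B,E,G}.
Refine {C,D,F} on symbol 1: members go to different blocks, giving {D,F} and {C}.
Refine {A,B,E,G} on symbol 0: members go to different blocks, giving {A,B,G} and {E}.
On input 2, block {D,F} splits into {D} and {F}.
On input 2, block {A,B,G} splits into {A,G} and {B}.
The partition is now stable with 6 blocks: {D} | {A,G} | {C} | {E} | {F} | {B}.

6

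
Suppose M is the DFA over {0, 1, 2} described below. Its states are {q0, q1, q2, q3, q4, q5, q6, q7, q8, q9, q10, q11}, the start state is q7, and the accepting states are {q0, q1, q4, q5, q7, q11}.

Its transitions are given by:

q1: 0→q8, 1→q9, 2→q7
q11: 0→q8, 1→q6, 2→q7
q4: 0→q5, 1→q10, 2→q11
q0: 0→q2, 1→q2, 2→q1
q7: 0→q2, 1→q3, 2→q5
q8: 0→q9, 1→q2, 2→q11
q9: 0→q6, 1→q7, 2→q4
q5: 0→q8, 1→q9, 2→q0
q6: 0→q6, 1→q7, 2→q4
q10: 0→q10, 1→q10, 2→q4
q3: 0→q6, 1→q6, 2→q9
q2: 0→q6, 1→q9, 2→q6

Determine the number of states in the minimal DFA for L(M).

7

Every state is reachable, so we keep all 12.
P0 = {q0,q1,q4,q5,q7,q11} | {q2,q3,q6,q8,q9,q10}.
On input 0, block {q0,q1,q4,q5,q7,q11} splits into {q0,q1,q5,q7,q11} and {q4}.
Refine {q2,q3,q6,q8,q9,q10} on symbol 1: members go to different blocks, giving {q2,q3,q8,q10} and {q6,q9}.
On input 1, block {q0,q1,q5,q7,q11} splits into {q1,q5,q11} and {q0,q7}.
Split {q2,q3,q8,q10} by δ(·,0) → {q2,q3,q8} and {q10}.
On input 1, block {q2,q3,q8} splits into {q2,q3} and {q8}.
Stable partition: {q1,q5,q11} | {q2,q3} | {q4} | {q6,q9} | {q0,q7} | {q10} | {q8} — 7 equivalence classes.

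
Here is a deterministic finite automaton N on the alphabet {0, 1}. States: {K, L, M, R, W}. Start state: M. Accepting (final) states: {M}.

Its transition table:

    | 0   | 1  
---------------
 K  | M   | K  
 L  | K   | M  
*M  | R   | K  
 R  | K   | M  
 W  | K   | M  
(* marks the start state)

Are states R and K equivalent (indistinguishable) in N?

Reachable states from the start: {K,M,R}. Unreachable: {L,W} — drop them.
P0 = {M} | {K,R}.
On input 0, block {K,R} splits into {K} and {R}.
No further refinement is possible. Final partition (3 blocks): {M} | {K} | {R}.
R and K end up in different blocks, so they are distinguishable. For instance, the string '0' is accepted from only K.

No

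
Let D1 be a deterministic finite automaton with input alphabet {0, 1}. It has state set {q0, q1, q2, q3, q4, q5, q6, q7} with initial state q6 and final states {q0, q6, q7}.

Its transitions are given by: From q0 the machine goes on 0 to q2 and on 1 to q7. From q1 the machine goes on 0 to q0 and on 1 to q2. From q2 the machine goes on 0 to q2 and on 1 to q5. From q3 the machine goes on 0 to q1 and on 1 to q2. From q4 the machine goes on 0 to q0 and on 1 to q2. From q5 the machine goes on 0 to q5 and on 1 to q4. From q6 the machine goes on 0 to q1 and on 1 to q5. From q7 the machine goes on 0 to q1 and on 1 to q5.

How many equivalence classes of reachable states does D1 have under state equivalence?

5

States {q3} cannot be reached from the start state, so discard them.
Start with accepting vs non-accepting: {q0,q6,q7} | {q1,q2,q4,q5}.
Refine {q0,q6,q7} on symbol 1: members go to different blocks, giving {q6,q7} and {q0}.
On input 0, block {q1,q2,q4,q5} splits into {q1,q4} and {q2,q5}.
Split {q2,q5} by δ(·,1) → {q2} and {q5}.
Stable partition: {q6,q7} | {q1,q4} | {q0} | {q2} | {q5} — 5 equivalence classes.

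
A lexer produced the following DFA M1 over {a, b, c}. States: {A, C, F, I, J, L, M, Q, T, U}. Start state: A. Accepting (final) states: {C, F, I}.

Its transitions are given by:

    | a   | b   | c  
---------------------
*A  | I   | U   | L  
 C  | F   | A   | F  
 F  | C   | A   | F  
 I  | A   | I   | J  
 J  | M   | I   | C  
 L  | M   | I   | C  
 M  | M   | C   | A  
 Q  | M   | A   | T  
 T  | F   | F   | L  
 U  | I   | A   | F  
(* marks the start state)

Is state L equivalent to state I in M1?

First remove the unreachable states {Q,T}; 8 states remain.
Initial partition by acceptance: {C,F,I} | {A,J,L,M,U}.
Refine {C,F,I} on symbol a: members go to different blocks, giving {C,F} and {I}.
Refine {A,J,L,M,U} on symbol a: members go to different blocks, giving {J,L,M} and {A,U}.
Refine {J,L,M} on symbol b: members go to different blocks, giving {J,L} and {M}.
Split {A,U} by δ(·,c) → {U} and {A}.
Stable partition: {C,F} | {J,L} | {I} | {U} | {M} | {A} — 6 equivalence classes.
L and I end up in different blocks, so they are distinguishable. For instance, the string 'ε' is accepted from only I.

No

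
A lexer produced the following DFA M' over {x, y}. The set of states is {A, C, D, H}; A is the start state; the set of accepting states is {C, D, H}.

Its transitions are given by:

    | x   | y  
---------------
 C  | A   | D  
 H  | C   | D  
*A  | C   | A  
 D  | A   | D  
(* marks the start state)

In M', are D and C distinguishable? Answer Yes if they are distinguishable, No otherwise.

Reachable states from the start: {A,C,D}. Unreachable: {H} — drop them.
P0 = {C,D} | {A}.
Stable partition: {C,D} | {A} — 2 equivalence classes.
D and C lie in the same block of the stable partition, so they are equivalent — no string distinguishes them.

No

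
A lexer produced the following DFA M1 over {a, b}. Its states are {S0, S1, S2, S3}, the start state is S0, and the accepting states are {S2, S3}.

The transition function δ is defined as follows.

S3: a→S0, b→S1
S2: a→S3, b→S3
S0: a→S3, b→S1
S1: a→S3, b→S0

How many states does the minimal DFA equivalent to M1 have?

States {S2} cannot be reached from the start state, so discard them.
Start with accepting vs non-accepting: {S3} | {S0,S1}.
No further refinement is possible. Final partition (2 blocks): {S3} | {S0,S1}.

2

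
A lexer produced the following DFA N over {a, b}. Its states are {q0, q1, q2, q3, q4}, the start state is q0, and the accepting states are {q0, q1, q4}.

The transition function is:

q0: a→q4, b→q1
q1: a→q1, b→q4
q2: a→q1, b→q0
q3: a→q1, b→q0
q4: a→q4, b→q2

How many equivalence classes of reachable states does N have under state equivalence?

4

First remove the unreachable states {q3}; 4 states remain.
P0 = {q0,q1,q4} | {q2}.
On input b, block {q0,q1,q4} splits into {q0,q1} and {q4}.
On input a, block {q0,q1} splits into {q0} and {q1}.
Stable partition: {q0} | {q2} | {q4} | {q1} — 4 equivalence classes.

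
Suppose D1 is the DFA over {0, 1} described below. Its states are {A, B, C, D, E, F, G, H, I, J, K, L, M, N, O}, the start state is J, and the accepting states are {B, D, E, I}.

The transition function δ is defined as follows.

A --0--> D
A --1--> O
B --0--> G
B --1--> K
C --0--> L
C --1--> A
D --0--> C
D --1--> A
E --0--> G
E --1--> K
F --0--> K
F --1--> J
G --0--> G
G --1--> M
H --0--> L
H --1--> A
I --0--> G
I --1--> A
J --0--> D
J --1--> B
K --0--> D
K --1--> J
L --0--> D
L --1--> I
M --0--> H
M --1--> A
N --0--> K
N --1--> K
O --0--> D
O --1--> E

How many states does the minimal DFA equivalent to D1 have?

7

States {F,N} cannot be reached from the start state, so discard them.
P0 = {B,D,E,I} | {A,C,G,H,J,K,L,M,O}.
On input 0, block {A,C,G,H,J,K,L,M,O} splits into {A,J,K,L,O} and {C,G,H,M}.
Refine {A,J,K,L,O} on symbol 1: members go to different blocks, giving {J,L,O} and {A,K}.
Refine {C,G,H,M} on symbol 0: members go to different blocks, giving {C,H} and {G,M}.
Refine {B,D,E,I} on symbol 0: members go to different blocks, giving {B,E,I} and {D}.
On input 0, block {G,M} splits into {G} and {M}.
Stable partition: {B,E,I} | {J,L,O} | {C,H} | {A,K} | {G} | {D} | {M} — 7 equivalence classes.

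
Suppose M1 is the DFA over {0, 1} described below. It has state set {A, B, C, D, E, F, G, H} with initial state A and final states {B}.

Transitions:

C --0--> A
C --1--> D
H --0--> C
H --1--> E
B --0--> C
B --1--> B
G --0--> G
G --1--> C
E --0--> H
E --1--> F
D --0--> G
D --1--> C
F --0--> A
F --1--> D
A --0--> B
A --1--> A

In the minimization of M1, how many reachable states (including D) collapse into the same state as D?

2

States {E,F,H} cannot be reached from the start state, so discard them.
Initial partition by acceptance: {B} | {A,C,D,G}.
Split {A,C,D,G} by δ(·,0) → {C,D,G} and {A}.
Split {C,D,G} by δ(·,0) → {D,G} and {C}.
The partition is now stable with 4 blocks: {B} | {D,G} | {A} | {C}.
The equivalence class containing D is {D,G}, of size 2.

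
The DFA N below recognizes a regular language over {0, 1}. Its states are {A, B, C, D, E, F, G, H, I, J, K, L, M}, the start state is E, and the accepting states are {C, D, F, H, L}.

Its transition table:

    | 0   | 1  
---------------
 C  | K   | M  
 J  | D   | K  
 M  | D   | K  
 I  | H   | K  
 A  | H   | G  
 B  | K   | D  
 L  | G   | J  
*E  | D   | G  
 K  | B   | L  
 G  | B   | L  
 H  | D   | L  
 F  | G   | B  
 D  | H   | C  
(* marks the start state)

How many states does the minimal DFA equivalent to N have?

States {A,F,I} cannot be reached from the start state, so discard them.
P0 = {C,D,H,L} | {B,E,G,J,K,M}.
On input 0, block {C,D,H,L} splits into {C,L} and {D,H}.
On input 0, block {B,E,G,J,K,M} splits into {B,G,K} and {E,J,M}.
On input 1, block {B,G,K} splits into {G,K} and {B}.
Stable partition: {C,L} | {G,K} | {D,H} | {E,J,M} | {B} — 5 equivalence classes.

5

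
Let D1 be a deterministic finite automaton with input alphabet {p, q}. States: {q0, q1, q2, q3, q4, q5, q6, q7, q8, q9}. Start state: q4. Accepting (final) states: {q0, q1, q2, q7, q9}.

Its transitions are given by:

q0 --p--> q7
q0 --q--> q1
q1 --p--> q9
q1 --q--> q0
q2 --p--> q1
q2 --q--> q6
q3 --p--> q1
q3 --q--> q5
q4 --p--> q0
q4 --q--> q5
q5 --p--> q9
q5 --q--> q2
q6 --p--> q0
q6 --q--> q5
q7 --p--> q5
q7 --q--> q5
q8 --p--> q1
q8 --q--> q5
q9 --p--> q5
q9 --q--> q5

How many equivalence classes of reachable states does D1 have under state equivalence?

5

Reachable states from the start: {q0,q1,q2,q4,q5,q6,q7,q9}. Unreachable: {q3,q8} — drop them.
P0 = {q0,q1,q2,q7,q9} | {q4,q5,q6}.
Refine {q0,q1,q2,q7,q9} on symbol p: members go to different blocks, giving {q0,q1,q2} and {q7,q9}.
Refine {q0,q1,q2} on symbol p: members go to different blocks, giving {q0,q1} and {q2}.
On input p, block {q4,q5,q6} splits into {q4,q6} and {q5}.
Stable partition: {q0,q1} | {q4,q6} | {q7,q9} | {q2} | {q5} — 5 equivalence classes.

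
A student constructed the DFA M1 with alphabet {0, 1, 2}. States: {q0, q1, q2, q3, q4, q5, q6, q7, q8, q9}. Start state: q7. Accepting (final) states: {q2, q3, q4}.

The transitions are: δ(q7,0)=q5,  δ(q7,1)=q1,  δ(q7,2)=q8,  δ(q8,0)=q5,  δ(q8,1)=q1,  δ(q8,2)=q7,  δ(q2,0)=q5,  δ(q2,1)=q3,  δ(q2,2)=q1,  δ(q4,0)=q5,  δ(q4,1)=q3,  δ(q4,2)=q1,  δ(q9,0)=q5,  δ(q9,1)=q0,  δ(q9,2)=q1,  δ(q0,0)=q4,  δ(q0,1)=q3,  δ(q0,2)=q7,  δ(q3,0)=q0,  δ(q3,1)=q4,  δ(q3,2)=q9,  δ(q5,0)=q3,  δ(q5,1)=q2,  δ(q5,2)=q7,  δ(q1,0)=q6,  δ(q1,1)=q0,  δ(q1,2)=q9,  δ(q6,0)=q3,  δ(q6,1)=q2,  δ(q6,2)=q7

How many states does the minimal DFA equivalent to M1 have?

4

All states are reachable from the start state.
Initial partition by acceptance: {q2,q3,q4} | {q0,q1,q5,q6,q7,q8,q9}.
Split {q0,q1,q5,q6,q7,q8,q9} by δ(·,0) → {q1,q7,q8,q9} and {q0,q5,q6}.
On input 1, block {q1,q7,q8,q9} splits into {q1,q9} and {q7,q8}.
The partition is now stable with 4 blocks: {q2,q3,q4} | {q1,q9} | {q0,q5,q6} | {q7,q8}.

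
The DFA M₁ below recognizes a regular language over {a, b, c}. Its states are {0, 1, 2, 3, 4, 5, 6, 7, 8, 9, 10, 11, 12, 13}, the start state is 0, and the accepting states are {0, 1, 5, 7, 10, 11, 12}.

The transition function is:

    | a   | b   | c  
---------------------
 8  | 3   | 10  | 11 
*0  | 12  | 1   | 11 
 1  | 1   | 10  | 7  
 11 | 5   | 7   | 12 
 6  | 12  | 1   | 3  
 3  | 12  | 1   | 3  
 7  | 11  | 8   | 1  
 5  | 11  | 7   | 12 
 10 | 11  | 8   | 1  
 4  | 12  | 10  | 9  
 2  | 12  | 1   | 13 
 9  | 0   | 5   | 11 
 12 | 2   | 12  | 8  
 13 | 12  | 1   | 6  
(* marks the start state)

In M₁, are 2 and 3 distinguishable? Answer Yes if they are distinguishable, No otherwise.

No

Reachable states from the start: {0,1,2,3,5,6,7,8,10,11,12,13}. Unreachable: {4,9} — drop them.
Start with accepting vs non-accepting: {0,1,5,7,10,11,12} | {2,3,6,8,13}.
Split {0,1,5,7,10,11,12} by δ(·,a) → {0,1,5,7,10,11} and {12}.
Split {0,1,5,7,10,11} by δ(·,a) → {1,5,7,10,11} and {0}.
Split {1,5,7,10,11} by δ(·,b) → {1,5,11} and {7,10}.
Refine {1,5,11} on symbol c: members go to different blocks, giving {5,11} and {1}.
On input a, block {2,3,6,8,13} splits into {2,3,6,13} and {8}.
The partition is now stable with 7 blocks: {5,11} | {2,3,6,13} | {12} | {0} | {7,10} | {1} | {8}.
2 and 3 lie in the same block of the stable partition, so they are equivalent — no string distinguishes them.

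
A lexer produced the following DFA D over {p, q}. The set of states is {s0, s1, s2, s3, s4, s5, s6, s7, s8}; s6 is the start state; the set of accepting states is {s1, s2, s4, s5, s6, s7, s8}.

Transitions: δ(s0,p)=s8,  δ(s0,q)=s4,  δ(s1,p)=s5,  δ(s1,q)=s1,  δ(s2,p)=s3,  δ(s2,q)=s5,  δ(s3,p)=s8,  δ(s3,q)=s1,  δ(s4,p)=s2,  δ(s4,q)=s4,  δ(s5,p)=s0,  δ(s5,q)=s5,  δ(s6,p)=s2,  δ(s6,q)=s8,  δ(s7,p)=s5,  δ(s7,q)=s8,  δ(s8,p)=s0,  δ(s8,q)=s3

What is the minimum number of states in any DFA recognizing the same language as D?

Reachable states from the start: {s0,s1,s2,s3,s4,s5,s6,s8}. Unreachable: {s7} — drop them.
Start with accepting vs non-accepting: {s1,s2,s4,s5,s6,s8} | {s0,s3}.
On input p, block {s1,s2,s4,s5,s6,s8} splits into {s1,s4,s6} and {s2,s5,s8}.
Refine {s1,s4,s6} on symbol q: members go to different blocks, giving {s1,s4} and {s6}.
Split {s2,s5,s8} by δ(·,q) → {s2,s5} and {s8}.
The partition is now stable with 5 blocks: {s1,s4} | {s0,s3} | {s2,s5} | {s6} | {s8}.

5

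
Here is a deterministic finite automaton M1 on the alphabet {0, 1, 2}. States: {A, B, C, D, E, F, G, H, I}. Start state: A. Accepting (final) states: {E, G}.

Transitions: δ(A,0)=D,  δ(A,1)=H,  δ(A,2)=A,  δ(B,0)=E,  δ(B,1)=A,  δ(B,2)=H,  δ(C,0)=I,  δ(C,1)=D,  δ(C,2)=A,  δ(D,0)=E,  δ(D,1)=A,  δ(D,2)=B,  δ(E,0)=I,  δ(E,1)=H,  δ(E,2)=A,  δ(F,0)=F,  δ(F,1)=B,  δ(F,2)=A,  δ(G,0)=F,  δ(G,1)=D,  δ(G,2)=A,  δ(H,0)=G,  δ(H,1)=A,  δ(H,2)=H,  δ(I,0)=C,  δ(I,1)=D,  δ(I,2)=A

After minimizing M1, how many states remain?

Start with accepting vs non-accepting: {E,G} | {A,B,C,D,F,H,I}.
Refine {A,B,C,D,F,H,I} on symbol 0: members go to different blocks, giving {A,C,F,I} and {B,D,H}.
On input 0, block {A,C,F,I} splits into {C,F,I} and {A}.
Stable partition: {E,G} | {C,F,I} | {B,D,H} | {A} — 4 equivalence classes.

4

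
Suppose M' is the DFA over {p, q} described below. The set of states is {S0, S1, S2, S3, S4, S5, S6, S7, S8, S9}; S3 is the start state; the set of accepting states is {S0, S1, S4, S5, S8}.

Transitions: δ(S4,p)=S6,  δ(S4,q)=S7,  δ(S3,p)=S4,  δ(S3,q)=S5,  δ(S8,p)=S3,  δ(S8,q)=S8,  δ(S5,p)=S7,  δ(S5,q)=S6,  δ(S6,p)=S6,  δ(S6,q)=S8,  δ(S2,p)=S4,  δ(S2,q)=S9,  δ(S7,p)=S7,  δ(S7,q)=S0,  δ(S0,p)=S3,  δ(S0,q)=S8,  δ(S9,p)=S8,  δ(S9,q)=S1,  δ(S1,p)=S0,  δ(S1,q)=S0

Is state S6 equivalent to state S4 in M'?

First remove the unreachable states {S1,S2,S9}; 7 states remain.
Initial partition by acceptance: {S0,S4,S5,S8} | {S3,S6,S7}.
On input q, block {S0,S4,S5,S8} splits into {S0,S8} and {S4,S5}.
On input p, block {S3,S6,S7} splits into {S6,S7} and {S3}.
Stable partition: {S0,S8} | {S6,S7} | {S4,S5} | {S3} — 4 equivalence classes.
S6 and S4 end up in different blocks, so they are distinguishable. For instance, the string 'ε' is accepted from only S4.

No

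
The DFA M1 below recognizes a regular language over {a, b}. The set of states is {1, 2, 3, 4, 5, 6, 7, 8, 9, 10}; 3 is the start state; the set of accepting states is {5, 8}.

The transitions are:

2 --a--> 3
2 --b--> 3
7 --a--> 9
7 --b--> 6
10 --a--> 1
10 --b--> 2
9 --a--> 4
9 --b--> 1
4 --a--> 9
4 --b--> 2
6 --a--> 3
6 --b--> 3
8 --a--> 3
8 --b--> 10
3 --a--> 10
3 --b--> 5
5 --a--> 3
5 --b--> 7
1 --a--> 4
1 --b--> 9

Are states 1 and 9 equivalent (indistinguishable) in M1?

Yes

Reachable states from the start: {1,2,3,4,5,6,7,9,10}. Unreachable: {8} — drop them.
Initial partition by acceptance: {5} | {1,2,3,4,6,7,9,10}.
On input b, block {1,2,3,4,6,7,9,10} splits into {1,2,4,6,7,9,10} and {3}.
Refine {1,2,4,6,7,9,10} on symbol a: members go to different blocks, giving {1,4,7,9,10} and {2,6}.
On input b, block {1,4,7,9,10} splits into {4,7,10} and {1,9}.
No further refinement is possible. Final partition (5 blocks): {5} | {4,7,10} | {3} | {2,6} | {1,9}.
1 and 9 lie in the same block of the stable partition, so they are equivalent — no string distinguishes them.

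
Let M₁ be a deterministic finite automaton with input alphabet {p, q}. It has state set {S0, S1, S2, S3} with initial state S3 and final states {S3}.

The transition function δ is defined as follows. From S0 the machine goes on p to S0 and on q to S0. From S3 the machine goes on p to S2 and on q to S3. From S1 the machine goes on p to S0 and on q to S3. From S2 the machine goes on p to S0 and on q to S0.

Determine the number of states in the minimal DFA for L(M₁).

States {S1} cannot be reached from the start state, so discard them.
Start with accepting vs non-accepting: {S3} | {S0,S2}.
The partition is now stable with 2 blocks: {S3} | {S0,S2}.

2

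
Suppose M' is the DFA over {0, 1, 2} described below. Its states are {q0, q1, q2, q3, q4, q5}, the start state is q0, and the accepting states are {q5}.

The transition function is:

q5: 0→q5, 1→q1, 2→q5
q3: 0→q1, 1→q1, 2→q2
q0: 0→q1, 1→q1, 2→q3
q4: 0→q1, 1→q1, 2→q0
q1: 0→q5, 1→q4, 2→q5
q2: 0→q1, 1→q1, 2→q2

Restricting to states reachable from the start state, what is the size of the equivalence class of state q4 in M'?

Start with accepting vs non-accepting: {q5} | {q0,q1,q2,q3,q4}.
Split {q0,q1,q2,q3,q4} by δ(·,0) → {q0,q2,q3,q4} and {q1}.
No further refinement is possible. Final partition (3 blocks): {q5} | {q0,q2,q3,q4} | {q1}.
The equivalence class containing q4 is {q0,q2,q3,q4}, of size 4.

4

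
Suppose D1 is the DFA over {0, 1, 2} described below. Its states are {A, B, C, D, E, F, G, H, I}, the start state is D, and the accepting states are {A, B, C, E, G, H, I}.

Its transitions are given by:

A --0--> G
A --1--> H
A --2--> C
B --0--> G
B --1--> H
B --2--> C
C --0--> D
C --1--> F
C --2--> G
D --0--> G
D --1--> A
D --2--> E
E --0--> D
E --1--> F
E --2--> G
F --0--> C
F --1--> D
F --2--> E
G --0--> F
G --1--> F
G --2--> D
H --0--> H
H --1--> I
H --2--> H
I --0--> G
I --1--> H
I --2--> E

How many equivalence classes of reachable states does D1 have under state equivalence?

Reachable states from the start: {A,C,D,E,F,G,H,I}. Unreachable: {B} — drop them.
Initial partition by acceptance: {A,C,E,G,H,I} | {D,F}.
On input 0, block {A,C,E,G,H,I} splits into {A,H,I} and {C,E,G}.
On input 0, block {A,H,I} splits into {A,I} and {H}.
Refine {D,F} on symbol 1: members go to different blocks, giving {D} and {F}.
On input 0, block {C,E,G} splits into {C,E} and {G}.
No further refinement is possible. Final partition (6 blocks): {A,I} | {D} | {C,E} | {H} | {F} | {G}.

6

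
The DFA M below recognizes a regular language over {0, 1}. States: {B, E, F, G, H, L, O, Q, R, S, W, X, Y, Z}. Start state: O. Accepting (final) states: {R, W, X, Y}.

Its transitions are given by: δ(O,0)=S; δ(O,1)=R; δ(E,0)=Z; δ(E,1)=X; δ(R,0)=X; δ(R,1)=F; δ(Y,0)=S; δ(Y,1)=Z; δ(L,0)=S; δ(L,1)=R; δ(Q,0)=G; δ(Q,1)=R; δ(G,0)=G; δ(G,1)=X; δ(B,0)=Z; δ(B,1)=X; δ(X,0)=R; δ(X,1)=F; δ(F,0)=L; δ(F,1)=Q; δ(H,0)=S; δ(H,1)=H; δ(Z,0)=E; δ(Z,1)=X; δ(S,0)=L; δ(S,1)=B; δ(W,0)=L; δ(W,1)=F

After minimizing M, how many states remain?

Reachable states from the start: {B,E,F,G,L,O,Q,R,S,X,Z}. Unreachable: {H,W,Y} — drop them.
P0 = {R,X} | {B,E,F,G,L,O,Q,S,Z}.
On input 1, block {B,E,F,G,L,O,Q,S,Z} splits into {B,E,G,L,O,Q,Z} and {F,S}.
Refine {B,E,G,L,O,Q,Z} on symbol 0: members go to different blocks, giving {B,E,G,Q,Z} and {L,O}.
The partition is now stable with 4 blocks: {R,X} | {B,E,G,Q,Z} | {F,S} | {L,O}.

4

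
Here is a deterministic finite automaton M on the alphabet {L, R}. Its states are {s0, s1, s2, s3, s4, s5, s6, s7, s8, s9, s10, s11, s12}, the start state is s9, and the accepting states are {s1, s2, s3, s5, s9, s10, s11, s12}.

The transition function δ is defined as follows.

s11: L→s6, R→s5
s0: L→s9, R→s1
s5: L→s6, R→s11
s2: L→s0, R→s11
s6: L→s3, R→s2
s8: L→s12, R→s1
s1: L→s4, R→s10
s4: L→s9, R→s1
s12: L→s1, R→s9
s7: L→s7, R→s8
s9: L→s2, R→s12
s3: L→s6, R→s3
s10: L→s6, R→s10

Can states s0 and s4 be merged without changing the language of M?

States {s7,s8} cannot be reached from the start state, so discard them.
Start with accepting vs non-accepting: {s1,s2,s3,s5,s9,s10,s11,s12} | {s0,s4,s6}.
On input L, block {s1,s2,s3,s5,s9,s10,s11,s12} splits into {s1,s2,s3,s5,s10,s11} and {s9,s12}.
On input L, block {s0,s4,s6} splits into {s0,s4} and {s6}.
Refine {s1,s2,s3,s5,s10,s11} on symbol L: members go to different blocks, giving {s3,s5,s10,s11} and {s1,s2}.
No further refinement is possible. Final partition (5 blocks): {s3,s5,s10,s11} | {s0,s4} | {s9,s12} | {s6} | {s1,s2}.
s0 and s4 lie in the same block of the stable partition, so they are equivalent — no string distinguishes them.

Yes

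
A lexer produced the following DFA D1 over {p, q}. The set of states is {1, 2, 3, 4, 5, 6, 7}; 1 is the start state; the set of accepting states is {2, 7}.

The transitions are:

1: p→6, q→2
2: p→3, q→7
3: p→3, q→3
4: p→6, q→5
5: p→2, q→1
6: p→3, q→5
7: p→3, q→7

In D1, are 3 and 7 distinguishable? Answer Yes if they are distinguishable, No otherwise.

Yes

Reachable states from the start: {1,2,3,5,6,7}. Unreachable: {4} — drop them.
Start with accepting vs non-accepting: {2,7} | {1,3,5,6}.
Split {1,3,5,6} by δ(·,p) → {1,3,6} and {5}.
Split {1,3,6} by δ(·,q) → {1} and {3} and {6}.
Stable partition: {2,7} | {1} | {5} | {3} | {6} — 5 equivalence classes.
3 and 7 end up in different blocks, so they are distinguishable. For instance, the string 'ε' is accepted from only 7.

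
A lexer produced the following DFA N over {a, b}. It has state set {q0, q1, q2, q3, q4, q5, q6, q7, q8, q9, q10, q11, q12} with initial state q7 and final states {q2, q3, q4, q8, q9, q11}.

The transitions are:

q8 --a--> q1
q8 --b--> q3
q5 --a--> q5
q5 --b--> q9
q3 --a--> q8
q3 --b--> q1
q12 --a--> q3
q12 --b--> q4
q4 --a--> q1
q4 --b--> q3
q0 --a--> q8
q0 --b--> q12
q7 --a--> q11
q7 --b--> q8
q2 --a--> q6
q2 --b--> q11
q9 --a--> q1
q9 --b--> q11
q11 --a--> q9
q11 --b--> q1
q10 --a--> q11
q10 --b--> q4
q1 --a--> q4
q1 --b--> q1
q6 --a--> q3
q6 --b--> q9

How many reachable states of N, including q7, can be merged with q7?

Reachable states from the start: {q1,q3,q4,q7,q8,q9,q11}. Unreachable: {q0,q2,q5,q6,q10,q12} — drop them.
P0 = {q3,q4,q8,q9,q11} | {q1,q7}.
On input a, block {q3,q4,q8,q9,q11} splits into {q4,q8,q9} and {q3,q11}.
On input a, block {q1,q7} splits into {q1} and {q7}.
Stable partition: {q4,q8,q9} | {q1} | {q3,q11} | {q7} — 4 equivalence classes.
State q7 belongs to the block {q7}, which has 1 states.

1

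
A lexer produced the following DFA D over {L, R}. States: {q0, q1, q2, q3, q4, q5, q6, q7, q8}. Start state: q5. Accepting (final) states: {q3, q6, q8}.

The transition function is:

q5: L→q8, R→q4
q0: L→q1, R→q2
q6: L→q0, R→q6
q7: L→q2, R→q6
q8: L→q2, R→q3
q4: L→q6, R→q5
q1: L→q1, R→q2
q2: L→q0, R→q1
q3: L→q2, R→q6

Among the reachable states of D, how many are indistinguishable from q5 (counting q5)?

States {q7} cannot be reached from the start state, so discard them.
P0 = {q3,q6,q8} | {q0,q1,q2,q4,q5}.
On input L, block {q0,q1,q2,q4,q5} splits into {q0,q1,q2} and {q4,q5}.
Stable partition: {q3,q6,q8} | {q0,q1,q2} | {q4,q5} — 3 equivalence classes.
The equivalence class containing q5 is {q4,q5}, of size 2.

2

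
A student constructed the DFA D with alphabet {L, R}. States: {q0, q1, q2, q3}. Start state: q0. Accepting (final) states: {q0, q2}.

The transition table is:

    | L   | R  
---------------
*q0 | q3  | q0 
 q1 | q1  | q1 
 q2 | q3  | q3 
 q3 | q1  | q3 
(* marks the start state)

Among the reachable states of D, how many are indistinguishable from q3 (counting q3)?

2

States {q2} cannot be reached from the start state, so discard them.
P0 = {q0} | {q1,q3}.
Stable partition: {q0} | {q1,q3} — 2 equivalence classes.
State q3 belongs to the block {q1,q3}, which has 2 states.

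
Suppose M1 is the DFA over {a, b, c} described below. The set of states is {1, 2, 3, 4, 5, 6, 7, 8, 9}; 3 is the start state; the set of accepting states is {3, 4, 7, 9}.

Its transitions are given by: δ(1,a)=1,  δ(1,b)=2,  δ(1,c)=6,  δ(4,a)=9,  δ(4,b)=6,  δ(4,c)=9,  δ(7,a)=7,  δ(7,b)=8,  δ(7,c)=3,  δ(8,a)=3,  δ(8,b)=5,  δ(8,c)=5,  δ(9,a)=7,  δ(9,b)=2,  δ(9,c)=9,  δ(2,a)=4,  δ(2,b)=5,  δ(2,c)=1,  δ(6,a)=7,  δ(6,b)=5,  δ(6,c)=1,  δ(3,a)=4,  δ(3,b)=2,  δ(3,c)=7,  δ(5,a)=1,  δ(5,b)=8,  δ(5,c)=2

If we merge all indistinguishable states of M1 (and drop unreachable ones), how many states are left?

3

All states are reachable from the start state.
Initial partition by acceptance: {3,4,7,9} | {1,2,5,6,8}.
On input a, block {1,2,5,6,8} splits into {2,6,8} and {1,5}.
No further refinement is possible. Final partition (3 blocks): {3,4,7,9} | {2,6,8} | {1,5}.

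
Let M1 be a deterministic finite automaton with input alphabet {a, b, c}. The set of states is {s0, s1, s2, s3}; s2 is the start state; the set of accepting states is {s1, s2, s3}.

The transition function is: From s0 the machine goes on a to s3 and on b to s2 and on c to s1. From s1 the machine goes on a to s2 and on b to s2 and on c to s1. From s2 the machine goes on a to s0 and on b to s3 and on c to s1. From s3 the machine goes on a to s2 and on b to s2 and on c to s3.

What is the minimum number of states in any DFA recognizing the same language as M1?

All states are reachable from the start state.
Initial partition by acceptance: {s1,s2,s3} | {s0}.
Split {s1,s2,s3} by δ(·,a) → {s1,s3} and {s2}.
Stable partition: {s1,s3} | {s0} | {s2} — 3 equivalence classes.

3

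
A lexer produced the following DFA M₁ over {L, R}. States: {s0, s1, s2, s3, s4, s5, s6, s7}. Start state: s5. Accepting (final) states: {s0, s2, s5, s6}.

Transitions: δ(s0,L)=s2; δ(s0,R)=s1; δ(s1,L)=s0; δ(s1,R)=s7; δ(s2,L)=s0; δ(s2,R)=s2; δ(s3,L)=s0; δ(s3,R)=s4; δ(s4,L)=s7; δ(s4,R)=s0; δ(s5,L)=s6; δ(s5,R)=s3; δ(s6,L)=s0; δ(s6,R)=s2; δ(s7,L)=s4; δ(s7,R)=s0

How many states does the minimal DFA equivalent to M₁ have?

P0 = {s0,s2,s5,s6} | {s1,s3,s4,s7}.
Split {s0,s2,s5,s6} by δ(·,R) → {s0,s5} and {s2,s6}.
Refine {s1,s3,s4,s7} on symbol L: members go to different blocks, giving {s1,s3} and {s4,s7}.
Stable partition: {s0,s5} | {s1,s3} | {s2,s6} | {s4,s7} — 4 equivalence classes.

4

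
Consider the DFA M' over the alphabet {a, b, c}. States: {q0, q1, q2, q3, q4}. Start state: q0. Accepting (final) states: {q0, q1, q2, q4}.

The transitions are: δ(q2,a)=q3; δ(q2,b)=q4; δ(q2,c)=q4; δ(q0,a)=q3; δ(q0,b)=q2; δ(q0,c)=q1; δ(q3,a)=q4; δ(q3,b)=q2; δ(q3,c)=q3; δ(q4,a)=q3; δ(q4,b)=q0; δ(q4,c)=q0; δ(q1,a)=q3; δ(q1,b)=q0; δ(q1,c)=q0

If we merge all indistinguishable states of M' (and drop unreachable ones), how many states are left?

P0 = {q0,q1,q2,q4} | {q3}.
The partition is now stable with 2 blocks: {q0,q1,q2,q4} | {q3}.

2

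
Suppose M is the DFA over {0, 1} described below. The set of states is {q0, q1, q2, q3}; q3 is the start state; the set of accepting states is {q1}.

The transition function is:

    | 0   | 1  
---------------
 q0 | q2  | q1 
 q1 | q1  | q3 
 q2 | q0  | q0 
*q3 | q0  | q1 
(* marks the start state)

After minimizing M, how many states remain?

Initial partition by acceptance: {q1} | {q0,q2,q3}.
On input 1, block {q0,q2,q3} splits into {q0,q3} and {q2}.
Split {q0,q3} by δ(·,0) → {q0} and {q3}.
No further refinement is possible. Final partition (4 blocks): {q1} | {q0} | {q2} | {q3}.

4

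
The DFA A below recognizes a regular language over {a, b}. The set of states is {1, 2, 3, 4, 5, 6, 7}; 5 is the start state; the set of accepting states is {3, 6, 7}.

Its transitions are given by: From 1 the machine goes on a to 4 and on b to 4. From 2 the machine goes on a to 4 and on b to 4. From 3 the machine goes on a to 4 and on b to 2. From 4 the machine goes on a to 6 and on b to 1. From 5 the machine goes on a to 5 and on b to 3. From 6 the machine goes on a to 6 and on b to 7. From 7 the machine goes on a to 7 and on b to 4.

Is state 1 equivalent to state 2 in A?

P0 = {3,6,7} | {1,2,4,5}.
Refine {3,6,7} on symbol a: members go to different blocks, giving {6,7} and {3}.
On input b, block {6,7} splits into {6} and {7}.
Refine {1,2,4,5} on symbol a: members go to different blocks, giving {1,2,5} and {4}.
On input a, block {1,2,5} splits into {1,2} and {5}.
No further refinement is possible. Final partition (6 blocks): {6} | {1,2} | {3} | {7} | {4} | {5}.
1 and 2 lie in the same block of the stable partition, so they are equivalent — no string distinguishes them.

Yes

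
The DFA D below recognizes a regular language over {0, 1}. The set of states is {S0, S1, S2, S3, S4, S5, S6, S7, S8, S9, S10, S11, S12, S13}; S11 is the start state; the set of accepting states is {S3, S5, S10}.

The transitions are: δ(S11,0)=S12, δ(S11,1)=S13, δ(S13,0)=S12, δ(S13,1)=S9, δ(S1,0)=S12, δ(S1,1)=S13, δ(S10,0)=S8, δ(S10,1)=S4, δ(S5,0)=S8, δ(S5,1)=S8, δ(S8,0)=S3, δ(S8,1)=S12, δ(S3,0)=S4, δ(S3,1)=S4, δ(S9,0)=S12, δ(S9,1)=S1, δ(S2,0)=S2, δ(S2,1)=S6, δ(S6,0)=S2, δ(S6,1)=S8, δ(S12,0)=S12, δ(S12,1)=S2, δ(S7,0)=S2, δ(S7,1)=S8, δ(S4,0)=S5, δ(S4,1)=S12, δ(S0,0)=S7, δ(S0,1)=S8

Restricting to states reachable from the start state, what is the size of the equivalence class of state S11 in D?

States {S0,S7,S10} cannot be reached from the start state, so discard them.
Start with accepting vs non-accepting: {S3,S5} | {S1,S2,S4,S6,S8,S9,S11,S12,S13}.
On input 0, block {S1,S2,S4,S6,S8,S9,S11,S12,S13} splits into {S1,S2,S6,S9,S11,S12,S13} and {S4,S8}.
Refine {S1,S2,S6,S9,S11,S12,S13} on symbol 1: members go to different blocks, giving {S1,S2,S9,S11,S12,S13} and {S6}.
Split {S1,S2,S9,S11,S12,S13} by δ(·,1) → {S1,S9,S11,S12,S13} and {S2}.
On input 1, block {S1,S9,S11,S12,S13} splits into {S1,S9,S11,S13} and {S12}.
The partition is now stable with 6 blocks: {S3,S5} | {S1,S9,S11,S13} | {S4,S8} | {S6} | {S2} | {S12}.
State S11 belongs to the block {S1,S9,S11,S13}, which has 4 states.

4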